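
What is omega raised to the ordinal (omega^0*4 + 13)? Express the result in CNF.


omega^(omega^0*4 + 13):
omega^0 = 1, so the exponent is 4 + 13 = 17 (finite ordinal addition).
Result = omega^17, already a single CNF term.

omega^17


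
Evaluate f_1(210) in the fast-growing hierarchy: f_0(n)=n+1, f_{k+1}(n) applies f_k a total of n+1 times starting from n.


f_1(210) = f_0^211(210)
f_0 adds 1 each time, applied 211 times.
f_1(210) = 210 + 211 = 421

421


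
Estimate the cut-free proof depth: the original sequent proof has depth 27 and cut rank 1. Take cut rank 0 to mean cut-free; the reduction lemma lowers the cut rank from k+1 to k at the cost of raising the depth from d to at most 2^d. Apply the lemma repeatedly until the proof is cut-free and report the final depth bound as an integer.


Each rank reduction sends depth d to at most 2^d; cut rank r needs r reductions.
2_0(27) = 27
2_1(27) = 2^27 = 134217728
Cut-free depth bound = 134217728

134217728


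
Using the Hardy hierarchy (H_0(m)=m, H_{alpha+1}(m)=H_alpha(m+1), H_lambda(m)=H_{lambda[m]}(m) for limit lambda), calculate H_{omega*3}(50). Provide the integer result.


H_{omega*3}(50):
For the Hardy hierarchy, H_{omega*k}(n) = 2^k * n.
2^3 = 8.
8 * 50 = 400

400


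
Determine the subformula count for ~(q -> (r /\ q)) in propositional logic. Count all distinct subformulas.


Formula: ~(q -> (r /\ q))
Subformulas found:
  1. q
  2. r
  3. (r /\ q)
  4. (q -> (r /\ q))
  5. ~(q -> (r /\ q))
Total distinct subformulas = 5

5


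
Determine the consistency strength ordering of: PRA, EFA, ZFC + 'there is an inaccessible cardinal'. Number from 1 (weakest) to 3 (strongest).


Ordering by consistency strength:
1. EFA
2. PRA
3. ZFC + 'there is an inaccessible cardinal'


PRA=2, EFA=1, ZFC + 'there is an inaccessible cardinal'=3


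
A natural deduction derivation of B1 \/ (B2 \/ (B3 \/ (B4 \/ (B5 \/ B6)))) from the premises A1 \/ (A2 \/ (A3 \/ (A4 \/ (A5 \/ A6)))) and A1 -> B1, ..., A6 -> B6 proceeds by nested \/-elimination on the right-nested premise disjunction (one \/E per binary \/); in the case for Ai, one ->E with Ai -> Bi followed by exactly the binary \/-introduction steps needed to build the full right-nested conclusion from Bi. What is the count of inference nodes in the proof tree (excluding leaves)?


Constructive dilemma with 6 branches, all disjunctions right-nested:
- \/E: the premise has 5 binary \/, each eliminated once: 5 nodes.
- ->E: one per case (Ai with Ai -> Bi gives Bi): 6 nodes.
- \/I: in case i < n, Bi needs 1 step to form Bi \/ (B(i+1) \/ ...) and then i-1 steps to prepend B(i-1), ..., B1, i.e. i steps; in case i = n, B6 needs 5 prepend steps.
  \/I total = (1 + 2 + ... + 5) + 5 = 15 + 5 = 20 nodes.
Total = 5 + 6 + 20 = 31

31


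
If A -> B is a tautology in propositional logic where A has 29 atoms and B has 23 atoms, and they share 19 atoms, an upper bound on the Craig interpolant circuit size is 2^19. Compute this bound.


Shared atoms = 19
Craig interpolant size bound = 2^19
= 524288

524288


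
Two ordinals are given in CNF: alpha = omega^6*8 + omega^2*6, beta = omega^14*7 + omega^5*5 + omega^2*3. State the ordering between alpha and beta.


Compare term by term from highest exponent:
alpha = omega^6*8 + omega^2*6
beta = omega^14*7 + omega^5*5 + omega^2*3
Term 1: alpha has omega^6*8, beta has omega^14*7
Term 2: alpha has omega^2*6, beta has omega^5*5
Term 3: alpha has omega^0*0, beta has omega^2*3
Result: alpha < beta

alpha < beta


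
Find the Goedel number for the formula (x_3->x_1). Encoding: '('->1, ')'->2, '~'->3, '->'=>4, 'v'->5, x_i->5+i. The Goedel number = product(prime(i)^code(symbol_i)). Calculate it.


Formula: (x_3->x_1)
Symbol codes: [1, 8, 4, 6, 2]
Primes: [2, 3, 5, 7, 11]
p_1^1 = 2^1 = 2
p_2^8 = 3^8 = 6561
p_3^4 = 5^4 = 625
p_4^6 = 7^6 = 117649
p_5^2 = 11^2 = 121
Product = 116749132211250

116749132211250


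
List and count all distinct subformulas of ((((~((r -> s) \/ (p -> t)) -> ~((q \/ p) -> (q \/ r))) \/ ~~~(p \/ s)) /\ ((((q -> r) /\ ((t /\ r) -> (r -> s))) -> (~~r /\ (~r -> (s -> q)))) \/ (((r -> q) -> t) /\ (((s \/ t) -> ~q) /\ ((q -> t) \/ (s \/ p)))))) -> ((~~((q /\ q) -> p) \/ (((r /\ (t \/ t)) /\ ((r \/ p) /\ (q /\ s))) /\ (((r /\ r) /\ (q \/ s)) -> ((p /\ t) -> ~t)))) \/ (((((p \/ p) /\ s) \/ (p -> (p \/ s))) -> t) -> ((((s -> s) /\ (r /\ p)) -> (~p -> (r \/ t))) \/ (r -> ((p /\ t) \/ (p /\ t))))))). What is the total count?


Formula: ((((~((r -> s) \/ (p -> t)) -> ~((q \/ p) -> (q \/ r))) \/ ~~~(p \/ s)) /\ ((((q -> r) /\ ((t /\ r) -> (r -> s))) -> (~~r /\ (~r -> (s -> q)))) \/ (((r -> q) -> t) /\ (((s \/ t) -> ~q) /\ ((q -> t) \/ (s \/ p)))))) -> ((~~((q /\ q) -> p) \/ (((r /\ (t \/ t)) /\ ((r \/ p) /\ (q /\ s))) /\ (((r /\ r) /\ (q \/ s)) -> ((p /\ t) -> ~t)))) \/ (((((p \/ p) /\ s) \/ (p -> (p \/ s))) -> t) -> ((((s -> s) /\ (r /\ p)) -> (~p -> (r \/ t))) \/ (r -> ((p /\ t) \/ (p /\ t)))))))
Subformulas found:
  1. r
  2. p
  3. q
  4. s
  5. t
  6. ~t
  7. ~p
  8. ~r
  9. ~q
  10. ~~r
  11. (t /\ r)
  12. (r /\ p)
  13. (q -> t)
  14. (s \/ t)
  15. (q \/ s)
  16. (p /\ t)
  17. (p \/ p)
  18. (q \/ r)
  19. (r /\ r)
  20. (r \/ p)
  21. (p -> t)
  22. (s -> q)
  23. (s -> s)
  24. (r -> q)
  25. (q \/ p)
  26. (t \/ t)
  27. (q /\ q)
  28. (q -> r)
  29. (r \/ t)
  30. (s \/ p)
  31. (q /\ s)
  32. (p \/ s)
  33. (r -> s)
  34. ~(p \/ s)
  35. ~~(p \/ s)
  36. ~~~(p \/ s)
  37. ((q /\ q) -> p)
  38. ((p \/ p) /\ s)
  39. ((r -> q) -> t)
  40. (p -> (p \/ s))
  41. (r /\ (t \/ t))
  42. ((s \/ t) -> ~q)
  43. ((p /\ t) -> ~t)
  44. ~((q /\ q) -> p)
  45. (~p -> (r \/ t))
  46. (~r -> (s -> q))
  47. ~~((q /\ q) -> p)
  48. ((r \/ p) /\ (q /\ s))
  49. ((q -> t) \/ (s \/ p))
  50. ((s -> s) /\ (r /\ p))
  51. ((p /\ t) \/ (p /\ t))
  52. ((r /\ r) /\ (q \/ s))
  53. ((r -> s) \/ (p -> t))
  54. ((q \/ p) -> (q \/ r))
  55. ((t /\ r) -> (r -> s))
  56. ~((r -> s) \/ (p -> t))
  57. ~((q \/ p) -> (q \/ r))
  58. (~~r /\ (~r -> (s -> q)))
  59. (r -> ((p /\ t) \/ (p /\ t)))
  60. ((q -> r) /\ ((t /\ r) -> (r -> s)))
  61. (((p \/ p) /\ s) \/ (p -> (p \/ s)))
  62. ((r /\ (t \/ t)) /\ ((r \/ p) /\ (q /\ s)))
  63. ((((p \/ p) /\ s) \/ (p -> (p \/ s))) -> t)
  64. (((s \/ t) -> ~q) /\ ((q -> t) \/ (s \/ p)))
  65. (((s -> s) /\ (r /\ p)) -> (~p -> (r \/ t)))
  66. (((r /\ r) /\ (q \/ s)) -> ((p /\ t) -> ~t))
  67. (~((r -> s) \/ (p -> t)) -> ~((q \/ p) -> (q \/ r)))
  68. (((r -> q) -> t) /\ (((s \/ t) -> ~q) /\ ((q -> t) \/ (s \/ p))))
  69. (((q -> r) /\ ((t /\ r) -> (r -> s))) -> (~~r /\ (~r -> (s -> q))))
  70. ((~((r -> s) \/ (p -> t)) -> ~((q \/ p) -> (q \/ r))) \/ ~~~(p \/ s))
  71. ((((s -> s) /\ (r /\ p)) -> (~p -> (r \/ t))) \/ (r -> ((p /\ t) \/ (p /\ t))))
  72. (((r /\ (t \/ t)) /\ ((r \/ p) /\ (q /\ s))) /\ (((r /\ r) /\ (q \/ s)) -> ((p /\ t) -> ~t)))
  73. (~~((q /\ q) -> p) \/ (((r /\ (t \/ t)) /\ ((r \/ p) /\ (q /\ s))) /\ (((r /\ r) /\ (q \/ s)) -> ((p /\ t) -> ~t))))
  74. (((((p \/ p) /\ s) \/ (p -> (p \/ s))) -> t) -> ((((s -> s) /\ (r /\ p)) -> (~p -> (r \/ t))) \/ (r -> ((p /\ t) \/ (p /\ t)))))
  75. ((((q -> r) /\ ((t /\ r) -> (r -> s))) -> (~~r /\ (~r -> (s -> q)))) \/ (((r -> q) -> t) /\ (((s \/ t) -> ~q) /\ ((q -> t) \/ (s \/ p)))))
  76. (((~((r -> s) \/ (p -> t)) -> ~((q \/ p) -> (q \/ r))) \/ ~~~(p \/ s)) /\ ((((q -> r) /\ ((t /\ r) -> (r -> s))) -> (~~r /\ (~r -> (s -> q)))) \/ (((r -> q) -> t) /\ (((s \/ t) -> ~q) /\ ((q -> t) \/ (s \/ p))))))
  77. ((~~((q /\ q) -> p) \/ (((r /\ (t \/ t)) /\ ((r \/ p) /\ (q /\ s))) /\ (((r /\ r) /\ (q \/ s)) -> ((p /\ t) -> ~t)))) \/ (((((p \/ p) /\ s) \/ (p -> (p \/ s))) -> t) -> ((((s -> s) /\ (r /\ p)) -> (~p -> (r \/ t))) \/ (r -> ((p /\ t) \/ (p /\ t))))))
  78. ((((~((r -> s) \/ (p -> t)) -> ~((q \/ p) -> (q \/ r))) \/ ~~~(p \/ s)) /\ ((((q -> r) /\ ((t /\ r) -> (r -> s))) -> (~~r /\ (~r -> (s -> q)))) \/ (((r -> q) -> t) /\ (((s \/ t) -> ~q) /\ ((q -> t) \/ (s \/ p)))))) -> ((~~((q /\ q) -> p) \/ (((r /\ (t \/ t)) /\ ((r \/ p) /\ (q /\ s))) /\ (((r /\ r) /\ (q \/ s)) -> ((p /\ t) -> ~t)))) \/ (((((p \/ p) /\ s) \/ (p -> (p \/ s))) -> t) -> ((((s -> s) /\ (r /\ p)) -> (~p -> (r \/ t))) \/ (r -> ((p /\ t) \/ (p /\ t)))))))
Total distinct subformulas = 78

78


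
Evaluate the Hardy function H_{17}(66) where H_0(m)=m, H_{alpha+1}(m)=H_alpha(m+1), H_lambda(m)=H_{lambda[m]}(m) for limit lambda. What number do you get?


H_17(66):
For finite ordinals k, H_k(n) = n + k (each successor step adds 1).
H_17(66) = 66 + 17 = 83

83


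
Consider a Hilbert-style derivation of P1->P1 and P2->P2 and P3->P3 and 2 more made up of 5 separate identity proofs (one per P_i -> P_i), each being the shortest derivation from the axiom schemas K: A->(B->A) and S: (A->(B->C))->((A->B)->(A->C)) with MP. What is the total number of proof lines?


The shortest proof of A->A from K and S in the Hilbert calculus has exactly 5 lines:
(1) K instance A->((A->A)->A), (2) S instance, (3) MP on 1,2, (4) K instance A->(A->A), (5) MP on 3,4.
For 5 independent identities: 5 * 5 = 25 lines total.

25


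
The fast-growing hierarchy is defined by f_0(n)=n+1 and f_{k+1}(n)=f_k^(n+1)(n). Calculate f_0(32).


f_0(32) = 32 + 1 = 33

33


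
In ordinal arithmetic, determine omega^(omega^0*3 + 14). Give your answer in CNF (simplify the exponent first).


omega^(omega^0*3 + 14):
omega^0 = 1, so the exponent is 3 + 14 = 17 (finite ordinal addition).
Result = omega^17, already a single CNF term.

omega^17


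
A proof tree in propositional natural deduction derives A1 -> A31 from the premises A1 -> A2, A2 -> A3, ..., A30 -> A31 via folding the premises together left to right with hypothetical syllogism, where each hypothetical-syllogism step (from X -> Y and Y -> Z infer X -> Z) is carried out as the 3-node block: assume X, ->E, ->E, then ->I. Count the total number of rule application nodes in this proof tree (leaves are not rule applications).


There are 30 premises in the chain. The first HS step combines premises 1 and 2; each further premise needs one more HS step.
So 30 premises require 30 - 1 = 29 hypothetical-syllogism steps.
Each HS step uses 3 inference nodes (->E, ->E, ->I).
29 * 3 = 87 total inference nodes.

87


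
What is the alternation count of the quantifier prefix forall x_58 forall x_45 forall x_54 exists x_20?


Walk the prefix and count type changes:
  position 1: forall -> forall
  position 2: forall -> forall
  position 3: forall -> exists <-- alternation
Total alternations = 1

1


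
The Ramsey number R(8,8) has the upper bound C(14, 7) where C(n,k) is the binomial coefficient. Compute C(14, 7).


R(8,8) <= C(8+8-2, 8-1) = C(14, 7)
C(14, 7) = 14! / (7! * 7!)
= 3432

3432


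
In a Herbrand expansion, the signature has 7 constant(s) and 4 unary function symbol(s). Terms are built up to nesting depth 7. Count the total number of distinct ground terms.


Herbrand terms by depth:
Depth 0: 7 constants
Depth 1: 28 new terms (running total: 35)
Depth 2: 112 new terms (running total: 147)
Depth 3: 448 new terms (running total: 595)
Depth 4: 1792 new terms (running total: 2387)
Depth 5: 7168 new terms (running total: 9555)
Depth 6: 28672 new terms (running total: 38227)
Depth 7: 114688 new terms (running total: 152915)
Total distinct ground terms = 152915

152915


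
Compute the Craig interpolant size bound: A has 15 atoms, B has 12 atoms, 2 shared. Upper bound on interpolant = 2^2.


Shared atoms = 2
Craig interpolant size bound = 2^2
= 4

4


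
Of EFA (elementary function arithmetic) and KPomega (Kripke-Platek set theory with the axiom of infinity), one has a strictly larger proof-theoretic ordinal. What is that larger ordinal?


Proof-theoretic ordinal of EFA (elementary function arithmetic): omega^3
Proof-theoretic ordinal of KPomega (Kripke-Platek set theory with the axiom of infinity): psi_0(epsilon_{Omega+1})
Comparing: omega^3 < psi_0(epsilon_{Omega+1}).
The larger ordinal is psi_0(epsilon_{Omega+1}) (from KPomega (Kripke-Platek set theory with the axiom of infinity)).

psi_0(epsilon_{Omega+1})


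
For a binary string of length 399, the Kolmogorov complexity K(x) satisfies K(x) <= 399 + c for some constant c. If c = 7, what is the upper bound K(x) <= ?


K(x) <= |x| + c = 399 + 7 = 406

406


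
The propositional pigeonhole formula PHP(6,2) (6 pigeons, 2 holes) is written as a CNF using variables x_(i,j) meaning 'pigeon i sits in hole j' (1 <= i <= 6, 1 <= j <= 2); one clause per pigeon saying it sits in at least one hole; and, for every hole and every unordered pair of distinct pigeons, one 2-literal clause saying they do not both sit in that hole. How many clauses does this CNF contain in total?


PHP(6,2): 6 pigeons, 2 holes, 6*2 = 12 variables.
- pigeon clauses: one per pigeon -> 6 clauses
- hole clauses: 2 holes * C(6,2) = 2 * 15 -> 30 clauses
Total clauses = 6 + 30 = 36

36


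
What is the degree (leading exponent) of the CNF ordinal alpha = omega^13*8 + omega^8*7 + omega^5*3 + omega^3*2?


CNF: omega^13*8 + omega^8*7 + omega^5*3 + omega^3*2
The leading term is omega^13*8, which has exponent 13.

13


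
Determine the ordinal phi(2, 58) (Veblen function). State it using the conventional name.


phi(2, 58):
phi(2, beta) = zeta_beta (the beta-th zeta number, fixed point of epsilon).
phi(2, 58) = zeta_58

zeta_58


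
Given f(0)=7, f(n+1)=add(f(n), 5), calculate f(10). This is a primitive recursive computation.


f(0) = 7
f(1) = add(f(0), 5) = add(7, 5) = 12
f(2) = add(f(1), 5) = add(12, 5) = 17
f(3) = add(f(2), 5) = add(17, 5) = 22
f(4) = add(f(3), 5) = add(22, 5) = 27
f(5) = add(f(4), 5) = add(27, 5) = 32
f(6) = add(f(5), 5) = add(32, 5) = 37
f(7) = add(f(6), 5) = add(37, 5) = 42
f(8) = add(f(7), 5) = add(42, 5) = 47
f(9) = add(f(8), 5) = add(47, 5) = 52
f(10) = add(f(9), 5) = add(52, 5) = 57


57


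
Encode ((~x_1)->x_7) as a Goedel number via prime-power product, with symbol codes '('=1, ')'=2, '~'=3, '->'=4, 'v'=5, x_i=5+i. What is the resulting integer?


Formula: ((~x_1)->x_7)
Symbol codes: [1, 1, 3, 6, 2, 4, 12, 2]
Primes: [2, 3, 5, 7, 11, 13, 17, 19]
p_1^1 = 2^1 = 2
p_2^1 = 3^1 = 3
p_3^3 = 5^3 = 125
p_4^6 = 7^6 = 117649
p_5^2 = 11^2 = 121
p_6^4 = 13^4 = 28561
p_7^12 = 17^12 = 582622237229761
p_8^2 = 19^2 = 361
Product = 64136099074199519404669218336750

64136099074199519404669218336750


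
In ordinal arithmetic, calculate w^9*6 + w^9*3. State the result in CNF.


Ordinal addition w^9*6 + w^9*3:
Both terms have the same exponent 9.
w^e*c + w^e*d = w^e*(c+d).
Result = w^9*(6+3) = w^9*9

w^9*9


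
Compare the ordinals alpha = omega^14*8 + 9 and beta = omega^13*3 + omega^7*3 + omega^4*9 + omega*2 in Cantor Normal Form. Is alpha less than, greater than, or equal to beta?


Compare term by term from highest exponent:
alpha = omega^14*8 + 9
beta = omega^13*3 + omega^7*3 + omega^4*9 + omega*2
Term 1: alpha has omega^14*8, beta has omega^13*3
Term 2: alpha has omega^0*9, beta has omega^7*3
Term 3: alpha has omega^0*0, beta has omega^4*9
Term 4: alpha has omega^0*0, beta has omega^1*2
Result: alpha > beta

alpha > beta


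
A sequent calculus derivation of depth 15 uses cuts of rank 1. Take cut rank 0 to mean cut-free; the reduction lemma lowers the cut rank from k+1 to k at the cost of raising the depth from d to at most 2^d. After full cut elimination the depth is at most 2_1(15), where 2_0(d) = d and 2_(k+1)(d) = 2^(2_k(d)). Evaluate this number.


Each rank reduction sends depth d to at most 2^d; cut rank r needs r reductions.
2_0(15) = 15
2_1(15) = 2^15 = 32768
Cut-free depth bound = 32768

32768


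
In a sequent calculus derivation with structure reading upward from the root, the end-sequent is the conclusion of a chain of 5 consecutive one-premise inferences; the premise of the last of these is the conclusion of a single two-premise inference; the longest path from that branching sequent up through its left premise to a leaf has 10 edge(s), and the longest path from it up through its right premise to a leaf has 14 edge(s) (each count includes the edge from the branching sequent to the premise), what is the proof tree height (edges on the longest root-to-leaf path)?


Longest path through the left premise: 10 edges (measured from the branching sequent)
Longest path through the right premise: 14 edges
Height of the subtree rooted at the branching sequent: max(10, 14) = 14
The branching sequent sits 5 edges above the root (the chain of one-premise inferences), so height = 14 + 5 = 19

19


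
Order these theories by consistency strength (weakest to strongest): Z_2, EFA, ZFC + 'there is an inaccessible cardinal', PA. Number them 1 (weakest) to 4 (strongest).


Ordering by consistency strength:
1. EFA
2. PA
3. Z_2
4. ZFC + 'there is an inaccessible cardinal'


Z_2=3, EFA=1, ZFC + 'there is an inaccessible cardinal'=4, PA=2


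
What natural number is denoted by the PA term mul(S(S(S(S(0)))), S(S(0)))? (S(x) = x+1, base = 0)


mul(S^4(0), S^2(0)):
S^4(0) = 4
S^2(0) = 2
4 * 2 = 8

8


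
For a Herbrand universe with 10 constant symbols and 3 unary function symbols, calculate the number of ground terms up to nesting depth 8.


Herbrand terms by depth:
Depth 0: 10 constants
Depth 1: 30 new terms (running total: 40)
Depth 2: 90 new terms (running total: 130)
Depth 3: 270 new terms (running total: 400)
Depth 4: 810 new terms (running total: 1210)
Depth 5: 2430 new terms (running total: 3640)
Depth 6: 7290 new terms (running total: 10930)
Depth 7: 21870 new terms (running total: 32800)
Depth 8: 65610 new terms (running total: 98410)
Total distinct ground terms = 98410

98410


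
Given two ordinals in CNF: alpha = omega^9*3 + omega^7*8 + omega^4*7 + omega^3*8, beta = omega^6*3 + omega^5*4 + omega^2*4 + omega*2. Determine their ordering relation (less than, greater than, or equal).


Compare term by term from highest exponent:
alpha = omega^9*3 + omega^7*8 + omega^4*7 + omega^3*8
beta = omega^6*3 + omega^5*4 + omega^2*4 + omega*2
Term 1: alpha has omega^9*3, beta has omega^6*3
Term 2: alpha has omega^7*8, beta has omega^5*4
Term 3: alpha has omega^4*7, beta has omega^2*4
Term 4: alpha has omega^3*8, beta has omega^1*2
Result: alpha > beta

alpha > beta


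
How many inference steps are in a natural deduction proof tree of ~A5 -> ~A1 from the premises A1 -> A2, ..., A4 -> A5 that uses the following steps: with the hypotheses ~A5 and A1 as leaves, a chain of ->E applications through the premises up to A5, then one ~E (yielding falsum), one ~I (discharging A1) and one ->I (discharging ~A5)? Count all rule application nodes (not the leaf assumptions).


From hypothesis A1, 4 ->E steps along the 4 premises yield A5.
~E with hypothesis ~A5 gives falsum (1 node); ~I discharging A1 gives ~A1 (1 node); ->I discharging ~A5 gives the goal (1 node).
Total = 4 + 3 = 7 inference nodes.

7


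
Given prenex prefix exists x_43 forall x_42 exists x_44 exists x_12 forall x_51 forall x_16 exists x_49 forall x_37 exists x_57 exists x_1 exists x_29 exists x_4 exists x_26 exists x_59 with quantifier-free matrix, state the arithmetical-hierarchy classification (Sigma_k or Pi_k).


Leading quantifier is exists, so the class is Sigma.
Number of quantifier blocks = alternations + 1 = 6 + 1 = 7.
Classification: Sigma_7

Sigma_7


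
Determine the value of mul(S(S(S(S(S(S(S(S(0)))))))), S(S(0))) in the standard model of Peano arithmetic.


mul(S^8(0), S^2(0)):
S^8(0) = 8
S^2(0) = 2
8 * 2 = 16

16


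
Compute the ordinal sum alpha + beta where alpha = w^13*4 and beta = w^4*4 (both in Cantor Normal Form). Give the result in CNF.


Ordinal addition w^13*4 + w^4*4:
Leading exponent of alpha (13) > leading exponent of beta (4).
Since alpha's term has higher exponent than beta's leading term,
the sum is simply alpha followed by beta.
Result = w^13*4 + w^4*4

w^13*4 + w^4*4


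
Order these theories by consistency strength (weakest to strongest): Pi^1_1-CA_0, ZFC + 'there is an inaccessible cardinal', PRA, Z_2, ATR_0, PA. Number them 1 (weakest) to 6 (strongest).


Ordering by consistency strength:
1. PRA
2. PA
3. ATR_0
4. Pi^1_1-CA_0
5. Z_2
6. ZFC + 'there is an inaccessible cardinal'


Pi^1_1-CA_0=4, ZFC + 'there is an inaccessible cardinal'=6, PRA=1, Z_2=5, ATR_0=3, PA=2


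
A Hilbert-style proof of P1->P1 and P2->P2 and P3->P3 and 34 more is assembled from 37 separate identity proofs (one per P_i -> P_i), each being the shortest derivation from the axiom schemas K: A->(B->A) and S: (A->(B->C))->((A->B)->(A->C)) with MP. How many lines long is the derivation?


The shortest proof of A->A from K and S in the Hilbert calculus has exactly 5 lines:
(1) K instance A->((A->A)->A), (2) S instance, (3) MP on 1,2, (4) K instance A->(A->A), (5) MP on 3,4.
For 37 independent identities: 37 * 5 = 185 lines total.

185


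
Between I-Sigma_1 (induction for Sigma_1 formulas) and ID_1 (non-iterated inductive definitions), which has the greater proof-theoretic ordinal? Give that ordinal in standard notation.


Proof-theoretic ordinal of I-Sigma_1 (induction for Sigma_1 formulas): omega^omega
Proof-theoretic ordinal of ID_1 (non-iterated inductive definitions): psi_0(epsilon_{Omega+1})
Comparing: omega^omega < psi_0(epsilon_{Omega+1}).
The larger ordinal is psi_0(epsilon_{Omega+1}) (from ID_1 (non-iterated inductive definitions)).

psi_0(epsilon_{Omega+1})


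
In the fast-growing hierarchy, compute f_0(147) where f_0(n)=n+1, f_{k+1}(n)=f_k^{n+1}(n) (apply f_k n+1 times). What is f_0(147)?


f_0(147) = 147 + 1 = 148

148


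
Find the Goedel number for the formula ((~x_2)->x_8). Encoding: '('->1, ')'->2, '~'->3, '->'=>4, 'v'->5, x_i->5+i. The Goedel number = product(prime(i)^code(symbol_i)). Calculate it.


Formula: ((~x_2)->x_8)
Symbol codes: [1, 1, 3, 7, 2, 4, 13, 2]
Primes: [2, 3, 5, 7, 11, 13, 17, 19]
p_1^1 = 2^1 = 2
p_2^1 = 3^1 = 3
p_3^3 = 5^3 = 125
p_4^7 = 7^7 = 823543
p_5^2 = 11^2 = 121
p_6^4 = 13^4 = 28561
p_7^13 = 17^13 = 9904578032905937
p_8^2 = 19^2 = 361
Product = 7632195789829742809155636982073250

7632195789829742809155636982073250


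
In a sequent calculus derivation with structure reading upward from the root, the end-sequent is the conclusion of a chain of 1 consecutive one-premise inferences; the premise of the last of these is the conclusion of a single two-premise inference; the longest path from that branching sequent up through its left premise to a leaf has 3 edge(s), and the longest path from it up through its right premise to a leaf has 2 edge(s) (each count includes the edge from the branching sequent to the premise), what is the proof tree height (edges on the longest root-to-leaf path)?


Longest path through the left premise: 3 edges (measured from the branching sequent)
Longest path through the right premise: 2 edges
Height of the subtree rooted at the branching sequent: max(3, 2) = 3
The branching sequent sits 1 edges above the root (the chain of one-premise inferences), so height = 3 + 1 = 4

4


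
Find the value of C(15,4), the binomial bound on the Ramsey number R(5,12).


R(5,12) <= C(5+12-2, 5-1) = C(15, 4)
C(15, 4) = 15! / (4! * 11!)
= 1365

1365


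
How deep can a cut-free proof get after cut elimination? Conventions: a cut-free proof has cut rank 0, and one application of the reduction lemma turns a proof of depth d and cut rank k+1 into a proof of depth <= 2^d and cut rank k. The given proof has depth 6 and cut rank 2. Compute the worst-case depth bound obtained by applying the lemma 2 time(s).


Each rank reduction sends depth d to at most 2^d; cut rank r needs r reductions.
2_0(6) = 6
2_1(6) = 2^6 = 64
2_2(6) = 2^64 = 18446744073709551616
Cut-free depth bound = 18446744073709551616

18446744073709551616


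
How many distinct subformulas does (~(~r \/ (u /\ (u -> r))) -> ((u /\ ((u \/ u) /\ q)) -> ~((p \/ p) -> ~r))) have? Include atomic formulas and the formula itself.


Formula: (~(~r \/ (u /\ (u -> r))) -> ((u /\ ((u \/ u) /\ q)) -> ~((p \/ p) -> ~r)))
Subformulas found:
  1. r
  2. q
  3. u
  4. p
  5. ~r
  6. (p \/ p)
  7. (u -> r)
  8. (u \/ u)
  9. ((u \/ u) /\ q)
  10. (u /\ (u -> r))
  11. ((p \/ p) -> ~r)
  12. ~((p \/ p) -> ~r)
  13. (u /\ ((u \/ u) /\ q))
  14. (~r \/ (u /\ (u -> r)))
  15. ~(~r \/ (u /\ (u -> r)))
  16. ((u /\ ((u \/ u) /\ q)) -> ~((p \/ p) -> ~r))
  17. (~(~r \/ (u /\ (u -> r))) -> ((u /\ ((u \/ u) /\ q)) -> ~((p \/ p) -> ~r)))
Total distinct subformulas = 17

17


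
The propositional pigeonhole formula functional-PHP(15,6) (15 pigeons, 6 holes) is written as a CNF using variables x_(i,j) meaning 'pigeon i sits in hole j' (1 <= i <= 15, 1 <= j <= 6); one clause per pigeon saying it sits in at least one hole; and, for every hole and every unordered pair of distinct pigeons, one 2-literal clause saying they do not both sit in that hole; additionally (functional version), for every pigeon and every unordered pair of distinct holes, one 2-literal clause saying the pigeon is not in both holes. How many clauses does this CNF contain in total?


functional-PHP(15,6): 15 pigeons, 6 holes, 15*6 = 90 variables.
- pigeon clauses: one per pigeon -> 15 clauses
- hole clauses: 6 holes * C(15,2) = 6 * 105 -> 630 clauses
- functional clauses: 15 pigeons * C(6,2) = 15 * 15 -> 225 clauses
Total clauses = 15 + 630 + 225 = 870

870


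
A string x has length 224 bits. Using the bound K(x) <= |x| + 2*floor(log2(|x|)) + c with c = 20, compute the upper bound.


floor(log2(224)) = 7
2 * 7 = 14
K(x) <= 224 + 14 + 20 = 258

258


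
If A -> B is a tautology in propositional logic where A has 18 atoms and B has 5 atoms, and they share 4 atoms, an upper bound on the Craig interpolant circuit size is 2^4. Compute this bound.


Shared atoms = 4
Craig interpolant size bound = 2^4
= 16

16


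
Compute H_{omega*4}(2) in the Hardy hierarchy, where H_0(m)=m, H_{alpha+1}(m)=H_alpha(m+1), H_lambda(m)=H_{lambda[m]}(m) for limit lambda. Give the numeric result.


H_{omega*4}(2):
For the Hardy hierarchy, H_{omega*k}(n) = 2^k * n.
2^4 = 16.
16 * 2 = 32

32


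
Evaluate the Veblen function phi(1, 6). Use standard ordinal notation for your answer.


phi(1, 6):
phi(1, beta) = epsilon_beta (the beta-th epsilon number).
phi(1, 6) = epsilon_6

epsilon_6


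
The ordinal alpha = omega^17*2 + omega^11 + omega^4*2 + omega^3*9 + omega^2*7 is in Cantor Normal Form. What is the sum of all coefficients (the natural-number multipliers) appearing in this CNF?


CNF: omega^17*2 + omega^11 + omega^4*2 + omega^3*9 + omega^2*7
Coefficients: 2 + 1 + 2 + 9 + 7 = 21

21


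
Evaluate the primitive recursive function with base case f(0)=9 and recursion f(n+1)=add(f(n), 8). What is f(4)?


f(0) = 9
f(1) = add(f(0), 8) = add(9, 8) = 17
f(2) = add(f(1), 8) = add(17, 8) = 25
f(3) = add(f(2), 8) = add(25, 8) = 33
f(4) = add(f(3), 8) = add(33, 8) = 41


41


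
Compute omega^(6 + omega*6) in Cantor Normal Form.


omega^(6 + omega*6):
In ordinal addition a term is absorbed by a following term of strictly larger exponent: 0 < 1, so 6 + omega*6 = omega*6.
omega raised to a CNF ordinal is a single CNF term: Result = omega^(omega*6)

omega^(omega*6)


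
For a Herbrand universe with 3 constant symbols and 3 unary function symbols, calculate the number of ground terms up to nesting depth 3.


Herbrand terms by depth:
Depth 0: 3 constants
Depth 1: 9 new terms (running total: 12)
Depth 2: 27 new terms (running total: 39)
Depth 3: 81 new terms (running total: 120)
Total distinct ground terms = 120

120


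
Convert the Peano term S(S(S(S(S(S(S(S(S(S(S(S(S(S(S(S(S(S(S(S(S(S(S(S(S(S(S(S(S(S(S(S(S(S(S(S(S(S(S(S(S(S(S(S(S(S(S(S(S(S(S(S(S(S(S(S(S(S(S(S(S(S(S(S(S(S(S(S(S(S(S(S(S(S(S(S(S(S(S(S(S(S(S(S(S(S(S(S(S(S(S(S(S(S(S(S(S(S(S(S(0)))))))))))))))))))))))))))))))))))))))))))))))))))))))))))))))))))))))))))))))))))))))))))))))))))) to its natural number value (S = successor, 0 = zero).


Counting successors applied to 0:
100 applications of S to 0 = 100

100


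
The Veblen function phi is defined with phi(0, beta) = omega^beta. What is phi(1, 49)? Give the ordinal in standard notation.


phi(1, 49):
phi(1, beta) = epsilon_beta (the beta-th epsilon number).
phi(1, 49) = epsilon_49

epsilon_49


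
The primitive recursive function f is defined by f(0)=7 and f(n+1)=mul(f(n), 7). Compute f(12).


f(0) = 7
f(1) = mul(f(0), 7) = mul(7, 7) = 49
f(2) = mul(f(1), 7) = mul(49, 7) = 343
f(3) = mul(f(2), 7) = mul(343, 7) = 2401
f(4) = mul(f(3), 7) = mul(2401, 7) = 16807
f(5) = mul(f(4), 7) = mul(16807, 7) = 117649
f(6) = mul(f(5), 7) = mul(117649, 7) = 823543
f(7) = mul(f(6), 7) = mul(823543, 7) = 5764801
f(8) = mul(f(7), 7) = mul(5764801, 7) = 40353607
f(9) = mul(f(8), 7) = mul(40353607, 7) = 282475249
f(10) = mul(f(9), 7) = mul(282475249, 7) = 1977326743
f(11) = mul(f(10), 7) = mul(1977326743, 7) = 13841287201
f(12) = mul(f(11), 7) = mul(13841287201, 7) = 96889010407


96889010407


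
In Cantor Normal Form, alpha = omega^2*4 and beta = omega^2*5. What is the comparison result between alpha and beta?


Compare term by term from highest exponent:
alpha = omega^2*4
beta = omega^2*5
Term 1: alpha has omega^2*4, beta has omega^2*5
Result: alpha < beta

alpha < beta


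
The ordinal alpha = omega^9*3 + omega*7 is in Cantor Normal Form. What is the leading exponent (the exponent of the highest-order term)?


CNF: omega^9*3 + omega*7
The leading term is omega^9*3, which has exponent 9.

9


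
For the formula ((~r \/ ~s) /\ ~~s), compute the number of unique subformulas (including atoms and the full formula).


Formula: ((~r \/ ~s) /\ ~~s)
Subformulas found:
  1. s
  2. r
  3. ~s
  4. ~r
  5. ~~s
  6. (~r \/ ~s)
  7. ((~r \/ ~s) /\ ~~s)
Total distinct subformulas = 7

7


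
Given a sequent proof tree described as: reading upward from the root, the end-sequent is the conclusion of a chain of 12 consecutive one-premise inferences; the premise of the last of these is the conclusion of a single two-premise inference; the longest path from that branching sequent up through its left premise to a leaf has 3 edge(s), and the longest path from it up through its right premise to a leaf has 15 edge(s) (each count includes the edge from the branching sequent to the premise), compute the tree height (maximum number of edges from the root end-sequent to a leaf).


Longest path through the left premise: 3 edges (measured from the branching sequent)
Longest path through the right premise: 15 edges
Height of the subtree rooted at the branching sequent: max(3, 15) = 15
The branching sequent sits 12 edges above the root (the chain of one-premise inferences), so height = 15 + 12 = 27

27


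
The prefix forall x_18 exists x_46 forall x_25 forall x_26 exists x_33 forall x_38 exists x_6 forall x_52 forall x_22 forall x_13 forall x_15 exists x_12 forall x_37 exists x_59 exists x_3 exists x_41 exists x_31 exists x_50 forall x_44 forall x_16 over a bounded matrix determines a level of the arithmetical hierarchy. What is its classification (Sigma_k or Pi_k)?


Leading quantifier is forall, so the class is Pi.
Number of quantifier blocks = alternations + 1 = 10 + 1 = 11.
Classification: Pi_11

Pi_11


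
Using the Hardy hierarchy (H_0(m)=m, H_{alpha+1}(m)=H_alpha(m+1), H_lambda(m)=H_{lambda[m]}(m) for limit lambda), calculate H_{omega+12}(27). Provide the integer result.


H_{omega+12}(27):
Unwind the 12 successor steps: H_{omega+12}(27) = H_omega(27+12) = H_omega(39).
H_omega(m) = H_m(m) = m + m = 2m.
Result = 2 * 39 = 78

78


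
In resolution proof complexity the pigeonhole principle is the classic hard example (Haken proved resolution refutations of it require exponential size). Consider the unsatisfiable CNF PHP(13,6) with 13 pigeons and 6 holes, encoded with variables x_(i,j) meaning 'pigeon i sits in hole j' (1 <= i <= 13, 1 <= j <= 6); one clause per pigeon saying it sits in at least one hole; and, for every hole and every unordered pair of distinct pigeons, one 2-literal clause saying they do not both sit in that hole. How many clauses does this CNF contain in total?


PHP(13,6): 13 pigeons, 6 holes, 13*6 = 78 variables.
- pigeon clauses: one per pigeon -> 13 clauses
- hole clauses: 6 holes * C(13,2) = 6 * 78 -> 468 clauses
Total clauses = 13 + 468 = 481

481


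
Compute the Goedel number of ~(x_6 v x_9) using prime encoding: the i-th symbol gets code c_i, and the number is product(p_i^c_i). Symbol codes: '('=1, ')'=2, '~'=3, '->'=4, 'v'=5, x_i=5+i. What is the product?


Formula: ~(x_6 v x_9)
Symbol codes: [3, 1, 11, 5, 14, 2]
Primes: [2, 3, 5, 7, 11, 13]
p_1^3 = 2^3 = 8
p_2^1 = 3^1 = 3
p_3^11 = 5^11 = 48828125
p_4^5 = 7^5 = 16807
p_5^14 = 11^14 = 379749833583241
p_6^2 = 13^2 = 169
Product = 1264025357300000181214453125000

1264025357300000181214453125000


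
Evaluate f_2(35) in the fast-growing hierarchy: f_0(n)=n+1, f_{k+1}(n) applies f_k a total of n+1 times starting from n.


f_2(35) = f_1^36(35)
f_1(m) = 2m + 1.
Iterating: f_1^k(n) = 2^k*(n+1) - 1.
f_2(35) = 2^36*(35+1) - 1 = 68719476736*36 - 1 = 2473901162495

2473901162495


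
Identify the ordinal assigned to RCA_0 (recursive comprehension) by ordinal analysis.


The proof-theoretic ordinal of RCA_0 (recursive comprehension) is a standard result in ordinal analysis.
This ordinal is the supremum of order types of primitive recursive well-orderings
that the theory can prove to be well-ordered.
For RCA_0 (recursive comprehension), the proof-theoretic ordinal is omega^omega.

omega^omega


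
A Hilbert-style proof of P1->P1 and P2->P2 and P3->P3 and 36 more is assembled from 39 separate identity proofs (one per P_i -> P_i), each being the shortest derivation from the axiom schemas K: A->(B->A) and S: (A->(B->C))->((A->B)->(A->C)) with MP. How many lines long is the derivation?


The shortest proof of A->A from K and S in the Hilbert calculus has exactly 5 lines:
(1) K instance A->((A->A)->A), (2) S instance, (3) MP on 1,2, (4) K instance A->(A->A), (5) MP on 3,4.
For 39 independent identities: 39 * 5 = 195 lines total.

195


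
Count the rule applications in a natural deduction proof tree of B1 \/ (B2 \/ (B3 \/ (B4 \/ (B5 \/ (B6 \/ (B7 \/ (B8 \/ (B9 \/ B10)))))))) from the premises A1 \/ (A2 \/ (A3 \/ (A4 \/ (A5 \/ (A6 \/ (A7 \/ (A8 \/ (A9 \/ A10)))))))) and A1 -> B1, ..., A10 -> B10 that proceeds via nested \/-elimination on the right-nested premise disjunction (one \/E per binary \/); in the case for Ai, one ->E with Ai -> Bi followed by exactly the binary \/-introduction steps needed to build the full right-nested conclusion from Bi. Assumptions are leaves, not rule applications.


Constructive dilemma with 10 branches, all disjunctions right-nested:
- \/E: the premise has 9 binary \/, each eliminated once: 9 nodes.
- ->E: one per case (Ai with Ai -> Bi gives Bi): 10 nodes.
- \/I: in case i < n, Bi needs 1 step to form Bi \/ (B(i+1) \/ ...) and then i-1 steps to prepend B(i-1), ..., B1, i.e. i steps; in case i = n, B10 needs 9 prepend steps.
  \/I total = (1 + 2 + ... + 9) + 9 = 45 + 9 = 54 nodes.
Total = 9 + 10 + 54 = 73

73


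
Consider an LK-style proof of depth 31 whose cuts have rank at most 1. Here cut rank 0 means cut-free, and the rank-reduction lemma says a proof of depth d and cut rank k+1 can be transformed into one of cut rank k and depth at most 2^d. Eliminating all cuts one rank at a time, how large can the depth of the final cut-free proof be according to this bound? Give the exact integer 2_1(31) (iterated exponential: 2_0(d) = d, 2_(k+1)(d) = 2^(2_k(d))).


Each rank reduction sends depth d to at most 2^d; cut rank r needs r reductions.
2_0(31) = 31
2_1(31) = 2^31 = 2147483648
Cut-free depth bound = 2147483648

2147483648


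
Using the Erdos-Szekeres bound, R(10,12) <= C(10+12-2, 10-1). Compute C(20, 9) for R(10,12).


R(10,12) <= C(10+12-2, 10-1) = C(20, 9)
C(20, 9) = 20! / (9! * 11!)
= 167960

167960


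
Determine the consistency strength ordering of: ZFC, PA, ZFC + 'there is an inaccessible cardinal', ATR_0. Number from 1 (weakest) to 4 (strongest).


Ordering by consistency strength:
1. PA
2. ATR_0
3. ZFC
4. ZFC + 'there is an inaccessible cardinal'


ZFC=3, PA=1, ZFC + 'there is an inaccessible cardinal'=4, ATR_0=2


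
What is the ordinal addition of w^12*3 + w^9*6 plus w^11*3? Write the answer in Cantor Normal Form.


Ordinal addition (w^12*3 + w^9*6) + w^11*3:
alpha's leading term has exponent 12 > beta's exponent 11, so it survives.
alpha's tail term has exponent 9 < beta's exponent 11, so it is absorbed by beta.
In ordinal addition, any term followed by a strictly larger-exponent term is absorbed.
Result = w^12*3 + w^11*3

w^12*3 + w^11*3


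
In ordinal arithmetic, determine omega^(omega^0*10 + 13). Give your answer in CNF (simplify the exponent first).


omega^(omega^0*10 + 13):
omega^0 = 1, so the exponent is 10 + 13 = 23 (finite ordinal addition).
Result = omega^23, already a single CNF term.

omega^23


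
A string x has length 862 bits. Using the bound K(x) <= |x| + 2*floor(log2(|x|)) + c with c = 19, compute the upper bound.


floor(log2(862)) = 9
2 * 9 = 18
K(x) <= 862 + 18 + 19 = 899

899


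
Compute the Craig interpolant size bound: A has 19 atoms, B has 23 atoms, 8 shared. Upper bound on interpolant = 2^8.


Shared atoms = 8
Craig interpolant size bound = 2^8
= 256

256


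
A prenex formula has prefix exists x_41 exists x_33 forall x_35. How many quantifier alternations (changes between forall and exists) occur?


Walk the prefix and count type changes:
  position 1: exists -> exists
  position 2: exists -> forall <-- alternation
Total alternations = 1

1


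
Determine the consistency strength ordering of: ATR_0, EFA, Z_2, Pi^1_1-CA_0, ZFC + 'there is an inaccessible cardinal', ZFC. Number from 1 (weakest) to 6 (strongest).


Ordering by consistency strength:
1. EFA
2. ATR_0
3. Pi^1_1-CA_0
4. Z_2
5. ZFC
6. ZFC + 'there is an inaccessible cardinal'


ATR_0=2, EFA=1, Z_2=4, Pi^1_1-CA_0=3, ZFC + 'there is an inaccessible cardinal'=6, ZFC=5


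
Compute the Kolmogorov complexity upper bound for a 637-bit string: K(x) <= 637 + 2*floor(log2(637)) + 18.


floor(log2(637)) = 9
2 * 9 = 18
K(x) <= 637 + 18 + 18 = 673

673


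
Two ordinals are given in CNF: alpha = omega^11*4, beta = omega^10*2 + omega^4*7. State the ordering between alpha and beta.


Compare term by term from highest exponent:
alpha = omega^11*4
beta = omega^10*2 + omega^4*7
Term 1: alpha has omega^11*4, beta has omega^10*2
Term 2: alpha has omega^0*0, beta has omega^4*7
Result: alpha > beta

alpha > beta


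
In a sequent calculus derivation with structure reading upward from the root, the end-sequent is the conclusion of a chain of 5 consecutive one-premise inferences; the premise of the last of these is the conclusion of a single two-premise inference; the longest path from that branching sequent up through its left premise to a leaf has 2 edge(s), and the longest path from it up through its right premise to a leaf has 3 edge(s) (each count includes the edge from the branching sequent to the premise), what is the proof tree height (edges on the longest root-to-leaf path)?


Longest path through the left premise: 2 edges (measured from the branching sequent)
Longest path through the right premise: 3 edges
Height of the subtree rooted at the branching sequent: max(2, 3) = 3
The branching sequent sits 5 edges above the root (the chain of one-premise inferences), so height = 3 + 5 = 8

8


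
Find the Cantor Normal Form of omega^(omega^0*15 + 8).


omega^(omega^0*15 + 8):
omega^0 = 1, so the exponent is 15 + 8 = 23 (finite ordinal addition).
Result = omega^23, already a single CNF term.

omega^23


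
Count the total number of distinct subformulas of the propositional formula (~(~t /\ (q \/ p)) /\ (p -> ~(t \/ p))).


Formula: (~(~t /\ (q \/ p)) /\ (p -> ~(t \/ p)))
Subformulas found:
  1. q
  2. p
  3. t
  4. ~t
  5. (q \/ p)
  6. (t \/ p)
  7. ~(t \/ p)
  8. (p -> ~(t \/ p))
  9. (~t /\ (q \/ p))
  10. ~(~t /\ (q \/ p))
  11. (~(~t /\ (q \/ p)) /\ (p -> ~(t \/ p)))
Total distinct subformulas = 11

11


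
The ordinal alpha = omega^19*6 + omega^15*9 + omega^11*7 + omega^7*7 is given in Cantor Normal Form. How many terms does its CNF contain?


CNF: omega^19*6 + omega^15*9 + omega^11*7 + omega^7*7
Count the summands separated by '+':
  term 1: omega^19*6
  term 2: omega^15*9
  term 3: omega^11*7
  term 4: omega^7*7
Total terms = 4

4
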